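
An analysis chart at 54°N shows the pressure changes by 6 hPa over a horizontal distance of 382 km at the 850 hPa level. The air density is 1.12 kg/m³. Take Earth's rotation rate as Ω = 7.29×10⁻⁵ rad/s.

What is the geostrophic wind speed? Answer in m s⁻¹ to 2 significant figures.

12 m s⁻¹

Coriolis parameter at 54°N:
f = 2Ω sin φ = 2 × 7.29×10⁻⁵ × sin 54° = 1.18×10⁻⁴ s⁻¹
Pressure gradient: |∂P/∂n| = 600 Pa / 382000 m = 1.57×10⁻³ Pa/m
Geostrophic balance (pressure-gradient force = Coriolis force):
V_g = (1/(fρ)) |∂P/∂n| = 1.57×10⁻³ / (1.18×10⁻⁴ × 1.12) = 11.9 m/s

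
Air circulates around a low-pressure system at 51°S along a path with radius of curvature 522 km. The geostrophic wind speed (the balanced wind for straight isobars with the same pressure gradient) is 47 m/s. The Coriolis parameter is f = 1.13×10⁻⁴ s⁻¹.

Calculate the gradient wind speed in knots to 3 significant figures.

Around a low, centrifugal force acts outward with Coriolis, so pressure-gradient force balances both:
(1/ρ)|∂P/∂n| = fV + V²/R  →  V² + fR·V − fR·V_g = 0
With fR = 1.13×10⁻⁴ × 522×10³ m = 59.0 m/s:
V = [−fR + √((fR)² + 4 fR V_g)]/2 = [−59.0 + √(59.0² + 4×59.0×47)]/2 = 30.9 m/s
Subgeostrophic (V < V_g = 47 m/s), as expected around a low.
Converting: 30.9 m/s × 1.944 = 60.0 knots

60.0 knots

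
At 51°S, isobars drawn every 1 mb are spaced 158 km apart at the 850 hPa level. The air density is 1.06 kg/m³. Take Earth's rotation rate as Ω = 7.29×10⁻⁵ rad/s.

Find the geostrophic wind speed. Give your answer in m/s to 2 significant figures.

5.3 m/s

Coriolis parameter at 51°S:
f = 2Ω sin φ = 2 × 7.29×10⁻⁵ × sin 51° = 1.13×10⁻⁴ s⁻¹
Pressure gradient: |∂P/∂n| = 100 Pa / 158000 m = 6.33×10⁻⁴ Pa/m
Geostrophic balance (pressure-gradient force = Coriolis force):
V_g = (1/(fρ)) |∂P/∂n| = 6.33×10⁻⁴ / (1.13×10⁻⁴ × 1.06) = 5.27 m/s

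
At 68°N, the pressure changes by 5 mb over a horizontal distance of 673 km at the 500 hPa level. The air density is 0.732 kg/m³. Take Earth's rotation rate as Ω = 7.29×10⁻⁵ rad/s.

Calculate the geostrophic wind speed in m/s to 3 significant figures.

Coriolis parameter at 68°N:
f = 2Ω sin φ = 2 × 7.29×10⁻⁵ × sin 68° = 1.35×10⁻⁴ s⁻¹
Pressure gradient: |∂P/∂n| = 500 Pa / 673000 m = 7.43×10⁻⁴ Pa/m
Geostrophic balance (pressure-gradient force = Coriolis force):
V_g = (1/(fρ)) |∂P/∂n| = 7.43×10⁻⁴ / (1.35×10⁻⁴ × 0.732) = 7.51 m/s

7.51 m/s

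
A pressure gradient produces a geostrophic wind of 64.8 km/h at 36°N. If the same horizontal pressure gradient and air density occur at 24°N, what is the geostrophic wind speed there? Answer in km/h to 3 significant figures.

With the same pressure gradient and density, V_g ∝ 1/f ∝ 1/sin φ.
V₂ = V₁ · sin φ₁ / sin φ₂ = 64.8 × sin 36° / sin 24°
V₂ = 64.8 × 0.5878/0.4067 = 93.6 km/h

93.6 km/h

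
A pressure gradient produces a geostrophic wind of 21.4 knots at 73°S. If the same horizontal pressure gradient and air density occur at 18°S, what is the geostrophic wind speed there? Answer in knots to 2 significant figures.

66 knots

With the same pressure gradient and density, V_g ∝ 1/f ∝ 1/sin φ.
V₂ = V₁ · sin φ₁ / sin φ₂ = 21.4 × sin 73° / sin 18°
V₂ = 21.4 × 0.9563/0.3090 = 66 knots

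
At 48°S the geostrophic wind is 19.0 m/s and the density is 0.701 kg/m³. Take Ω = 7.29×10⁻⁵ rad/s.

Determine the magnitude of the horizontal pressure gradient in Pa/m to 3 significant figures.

1.44×10⁻³ Pa/m

Coriolis parameter at 48°S:
f = 2Ω sin φ = 2 × 7.29×10⁻⁵ × sin 48° = 1.08×10⁻⁴ s⁻¹
Geostrophic balance rearranged: |∂P/∂n| = f ρ V_g
|∂P/∂n| = 1.08×10⁻⁴ × 0.701 × 19.0 = 1.44×10⁻³ Pa/m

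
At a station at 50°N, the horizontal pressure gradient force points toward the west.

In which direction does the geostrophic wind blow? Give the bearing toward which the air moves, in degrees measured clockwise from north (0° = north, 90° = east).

The pressure-gradient force points toward the west (bearing 270°).
Geostrophic balance: in the Northern Hemisphere the Coriolis force deflects motion to the right, so the geostrophic wind blows 90° to the right of the pressure-gradient force (low pressure on the left).
Rotating 270° by 90° clockwise gives 000° — the wind blows toward the north.

000°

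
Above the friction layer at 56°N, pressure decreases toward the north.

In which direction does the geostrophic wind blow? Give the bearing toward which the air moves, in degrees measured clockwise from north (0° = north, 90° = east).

090°

The pressure-gradient force points toward the north (bearing 000°).
Geostrophic balance: in the Northern Hemisphere the Coriolis force deflects motion to the right, so the geostrophic wind blows 90° to the right of the pressure-gradient force (low pressure on the left).
Rotating 000° by 90° clockwise gives 090° — the wind blows toward the east.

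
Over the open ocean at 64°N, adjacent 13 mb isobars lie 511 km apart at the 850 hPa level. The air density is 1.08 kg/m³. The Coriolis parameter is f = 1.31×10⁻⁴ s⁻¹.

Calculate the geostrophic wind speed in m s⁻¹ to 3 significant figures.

18.0 m s⁻¹

Pressure gradient: |∂P/∂n| = 1300 Pa / 511000 m = 2.54×10⁻³ Pa/m
Geostrophic balance (pressure-gradient force = Coriolis force):
V_g = (1/(fρ)) |∂P/∂n| = 2.54×10⁻³ / (1.31×10⁻⁴ × 1.08) = 18.0 m/s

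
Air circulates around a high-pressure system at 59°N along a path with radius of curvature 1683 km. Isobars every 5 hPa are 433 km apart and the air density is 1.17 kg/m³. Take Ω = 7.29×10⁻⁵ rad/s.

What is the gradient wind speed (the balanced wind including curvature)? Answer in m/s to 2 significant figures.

8.2 m/s

Coriolis parameter at 59°N:
f = 2Ω sin φ = 2 × 7.29×10⁻⁵ × sin 59° = 1.25×10⁻⁴ s⁻¹
Pressure gradient: |∂P/∂n| = 500 Pa / 433000 m = 1.15×10⁻³ Pa/m
Geostrophic speed: V_g = |∂P/∂n|/(fρ) = 1.15×10⁻³/(1.25×10⁻⁴ × 1.17) = 7.90 m/s
Around a high, pressure-gradient force acts outward with centrifugal, so Coriolis balances both:
fV = (1/ρ)|∂P/∂n| + V²/R  →  V² − fR·V + fR·V_g = 0
With fR = 1.25×10⁻⁴ × 1683×10³ m = 210 m/s:
V = [fR − √((fR)² − 4 fR V_g)]/2 = [210 − √(210² − 4×210×7.9)]/2 = 8.22 m/s
Supergeostrophic (V > V_g = 7.9 m/s), as expected around a high.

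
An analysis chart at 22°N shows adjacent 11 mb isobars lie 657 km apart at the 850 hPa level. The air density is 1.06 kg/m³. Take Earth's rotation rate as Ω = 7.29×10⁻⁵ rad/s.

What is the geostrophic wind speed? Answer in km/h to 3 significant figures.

Coriolis parameter at 22°N:
f = 2Ω sin φ = 2 × 7.29×10⁻⁵ × sin 22° = 5.46×10⁻⁵ s⁻¹
Pressure gradient: |∂P/∂n| = 1100 Pa / 657000 m = 1.67×10⁻³ Pa/m
Geostrophic balance (pressure-gradient force = Coriolis force):
V_g = (1/(fρ)) |∂P/∂n| = 1.67×10⁻³ / (5.46×10⁻⁵ × 1.06) = 28.9 m/s
Converting: 28.9 m/s × 3.6 = 104 km/h

104 km/h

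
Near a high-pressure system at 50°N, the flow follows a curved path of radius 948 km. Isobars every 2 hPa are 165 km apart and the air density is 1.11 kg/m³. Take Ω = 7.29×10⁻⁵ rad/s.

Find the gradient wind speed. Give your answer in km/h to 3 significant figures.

39.2 km/h

Coriolis parameter at 50°N:
f = 2Ω sin φ = 2 × 7.29×10⁻⁵ × sin 50° = 1.12×10⁻⁴ s⁻¹
Pressure gradient: |∂P/∂n| = 200 Pa / 165000 m = 1.21×10⁻³ Pa/m
Geostrophic speed: V_g = |∂P/∂n|/(fρ) = 1.21×10⁻³/(1.12×10⁻⁴ × 1.11) = 9.78 m/s
Around a high, pressure-gradient force acts outward with centrifugal, so Coriolis balances both:
fV = (1/ρ)|∂P/∂n| + V²/R  →  V² − fR·V + fR·V_g = 0
With fR = 1.12×10⁻⁴ × 948×10³ m = 106 m/s:
V = [fR − √((fR)² − 4 fR V_g)]/2 = [106 − √(106² − 4×106×9.78)]/2 = 10.9 m/s
Supergeostrophic (V > V_g = 9.78 m/s), as expected around a high.
Converting: 10.9 m/s × 3.6 = 39.2 km/h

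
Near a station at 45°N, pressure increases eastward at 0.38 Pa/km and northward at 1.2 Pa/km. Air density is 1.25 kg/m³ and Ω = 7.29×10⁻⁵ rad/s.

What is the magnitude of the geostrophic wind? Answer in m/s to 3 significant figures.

9.77 m/s

Coriolis parameter at 45°N:
f = 2Ω sin φ = 2 × 7.29×10⁻⁵ × sin 45° = 1.03×10⁻⁴ s⁻¹
Component geostrophic relations (x east, y north):
u_g = −(1/(fρ)) ∂P/∂y,  v_g = (1/(fρ)) ∂P/∂x
u_g = −(1.2×10⁻³)/(1.03×10⁻⁴ × 1.25) = −9.31 m/s;  v_g = (0.38×10⁻³)/(1.03×10⁻⁴ × 1.25) = 2.95 m/s
|V_g| = √(u_g² + v_g²) = 9.77 m/s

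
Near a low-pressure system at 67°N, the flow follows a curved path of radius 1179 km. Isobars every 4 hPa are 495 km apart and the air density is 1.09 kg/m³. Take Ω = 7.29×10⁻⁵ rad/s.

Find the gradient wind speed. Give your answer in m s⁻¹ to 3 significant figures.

5.34 m s⁻¹

Coriolis parameter at 67°N:
f = 2Ω sin φ = 2 × 7.29×10⁻⁵ × sin 67° = 1.34×10⁻⁴ s⁻¹
Pressure gradient: |∂P/∂n| = 400 Pa / 495000 m = 8.08×10⁻⁴ Pa/m
Geostrophic speed: V_g = |∂P/∂n|/(fρ) = 8.08×10⁻⁴/(1.34×10⁻⁴ × 1.09) = 5.52 m/s
Around a low, centrifugal force acts outward with Coriolis, so pressure-gradient force balances both:
(1/ρ)|∂P/∂n| = fV + V²/R  →  V² + fR·V − fR·V_g = 0
With fR = 1.34×10⁻⁴ × 1179×10³ m = 158 m/s:
V = [−fR + √((fR)² + 4 fR V_g)]/2 = [−158 + √(158² + 4×158×5.52)]/2 = 5.34 m/s
Subgeostrophic (V < V_g = 5.52 m/s), as expected around a low.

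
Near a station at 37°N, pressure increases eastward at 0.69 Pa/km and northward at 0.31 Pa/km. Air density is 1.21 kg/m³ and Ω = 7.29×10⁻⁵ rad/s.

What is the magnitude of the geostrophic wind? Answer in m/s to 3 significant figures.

7.12 m/s

Coriolis parameter at 37°N:
f = 2Ω sin φ = 2 × 7.29×10⁻⁵ × sin 37° = 8.77×10⁻⁵ s⁻¹
Component geostrophic relations (x east, y north):
u_g = −(1/(fρ)) ∂P/∂y,  v_g = (1/(fρ)) ∂P/∂x
u_g = −(0.31×10⁻³)/(8.77×10⁻⁵ × 1.21) = −2.92 m/s;  v_g = (0.69×10⁻³)/(8.77×10⁻⁵ × 1.21) = 6.50 m/s
|V_g| = √(u_g² + v_g²) = 7.12 m/s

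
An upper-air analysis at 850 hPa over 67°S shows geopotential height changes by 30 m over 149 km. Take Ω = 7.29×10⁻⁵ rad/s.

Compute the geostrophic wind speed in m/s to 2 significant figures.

Coriolis parameter at 67°S:
f = 2Ω sin φ = 2 × 7.29×10⁻⁵ × sin 67° = 1.34×10⁻⁴ s⁻¹
Height gradient: |∂Z/∂n| = 30 m / 149000 m = 2.01×10⁻⁴
On a pressure surface, geostrophic balance gives V_g = (g/f)|∂Z/∂n|:
V_g = 9.81 × 2.01×10⁻⁴ / 1.34×10⁻⁴ = 14.7 m/s

15 m/s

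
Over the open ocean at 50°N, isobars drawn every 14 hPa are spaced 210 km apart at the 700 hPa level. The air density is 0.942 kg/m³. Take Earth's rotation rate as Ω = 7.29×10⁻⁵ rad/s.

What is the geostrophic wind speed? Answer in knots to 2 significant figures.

120 knots

Coriolis parameter at 50°N:
f = 2Ω sin φ = 2 × 7.29×10⁻⁵ × sin 50° = 1.12×10⁻⁴ s⁻¹
Pressure gradient: |∂P/∂n| = 1400 Pa / 210000 m = 6.67×10⁻³ Pa/m
Geostrophic balance (pressure-gradient force = Coriolis force):
V_g = (1/(fρ)) |∂P/∂n| = 6.67×10⁻³ / (1.12×10⁻⁴ × 0.942) = 63.4 m/s
Converting: 63.4 m/s × 1.944 = 120 knots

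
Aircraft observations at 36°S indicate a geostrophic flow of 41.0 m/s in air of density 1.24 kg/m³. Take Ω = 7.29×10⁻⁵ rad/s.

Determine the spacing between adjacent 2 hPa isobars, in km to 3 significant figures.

45.9 km

Coriolis parameter at 36°S:
f = 2Ω sin φ = 2 × 7.29×10⁻⁵ × sin 36° = 8.57×10⁻⁵ s⁻¹
Geostrophic balance rearranged: |∂P/∂n| = f ρ V_g
|∂P/∂n| = 8.57×10⁻⁵ × 1.24 × 41.0 = 4.36×10⁻³ Pa/m
Isobar spacing: Δn = ΔP/|∂P/∂n| = 200 Pa / 4.36×10⁻³ Pa/m = 45904 m ≈ 45.9 km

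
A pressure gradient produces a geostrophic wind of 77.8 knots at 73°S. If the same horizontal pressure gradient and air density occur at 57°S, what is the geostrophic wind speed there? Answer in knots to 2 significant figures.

89 knots

With the same pressure gradient and density, V_g ∝ 1/f ∝ 1/sin φ.
V₂ = V₁ · sin φ₁ / sin φ₂ = 77.8 × sin 73° / sin 57°
V₂ = 77.8 × 0.9563/0.8387 = 89 knots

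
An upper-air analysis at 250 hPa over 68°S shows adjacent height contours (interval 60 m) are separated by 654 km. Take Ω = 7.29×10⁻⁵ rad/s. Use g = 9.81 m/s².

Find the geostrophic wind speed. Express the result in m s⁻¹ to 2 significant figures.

6.7 m s⁻¹

Coriolis parameter at 68°S:
f = 2Ω sin φ = 2 × 7.29×10⁻⁵ × sin 68° = 1.35×10⁻⁴ s⁻¹
Height gradient: |∂Z/∂n| = 60 m / 654000 m = 9.17×10⁻⁵
On a pressure surface, geostrophic balance gives V_g = (g/f)|∂Z/∂n|:
V_g = 9.81 × 9.17×10⁻⁵ / 1.35×10⁻⁴ = 6.66 m/s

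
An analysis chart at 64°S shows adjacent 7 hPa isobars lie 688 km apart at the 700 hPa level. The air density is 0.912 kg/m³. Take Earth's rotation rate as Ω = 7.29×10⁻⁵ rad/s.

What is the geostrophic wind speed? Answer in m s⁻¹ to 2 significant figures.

8.5 m s⁻¹

Coriolis parameter at 64°S:
f = 2Ω sin φ = 2 × 7.29×10⁻⁵ × sin 64° = 1.31×10⁻⁴ s⁻¹
Pressure gradient: |∂P/∂n| = 700 Pa / 688000 m = 1.02×10⁻³ Pa/m
Geostrophic balance (pressure-gradient force = Coriolis force):
V_g = (1/(fρ)) |∂P/∂n| = 1.02×10⁻³ / (1.31×10⁻⁴ × 0.912) = 8.51 m/s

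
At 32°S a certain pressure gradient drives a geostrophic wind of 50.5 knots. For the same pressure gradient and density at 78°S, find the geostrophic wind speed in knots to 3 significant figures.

With the same pressure gradient and density, V_g ∝ 1/f ∝ 1/sin φ.
V₂ = V₁ · sin φ₁ / sin φ₂ = 50.5 × sin 32° / sin 78°
V₂ = 50.5 × 0.5299/0.9781 = 27.4 knots

27.4 knots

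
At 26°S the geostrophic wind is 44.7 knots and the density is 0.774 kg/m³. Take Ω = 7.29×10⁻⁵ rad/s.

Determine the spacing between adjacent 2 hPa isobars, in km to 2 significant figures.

Coriolis parameter at 26°S:
f = 2Ω sin φ = 2 × 7.29×10⁻⁵ × sin 26° = 6.39×10⁻⁵ s⁻¹
Wind speed in SI: 44.7 knots = 23.0 m/s
Geostrophic balance rearranged: |∂P/∂n| = f ρ V_g
|∂P/∂n| = 6.39×10⁻⁵ × 0.774 × 23.0 = 1.14×10⁻³ Pa/m
Isobar spacing: Δn = ΔP/|∂P/∂n| = 200 Pa / 1.14×10⁻³ Pa/m = 175810 m ≈ 180 km

180 km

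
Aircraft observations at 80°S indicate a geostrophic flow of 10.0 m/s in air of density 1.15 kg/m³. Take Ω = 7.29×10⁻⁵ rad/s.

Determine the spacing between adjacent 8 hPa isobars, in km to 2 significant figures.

480 km

Coriolis parameter at 80°S:
f = 2Ω sin φ = 2 × 7.29×10⁻⁵ × sin 80° = 1.44×10⁻⁴ s⁻¹
Geostrophic balance rearranged: |∂P/∂n| = f ρ V_g
|∂P/∂n| = 1.44×10⁻⁴ × 1.15 × 10.0 = 1.65×10⁻³ Pa/m
Isobar spacing: Δn = ΔP/|∂P/∂n| = 800 Pa / 1.65×10⁻³ Pa/m = 484488 m ≈ 480 km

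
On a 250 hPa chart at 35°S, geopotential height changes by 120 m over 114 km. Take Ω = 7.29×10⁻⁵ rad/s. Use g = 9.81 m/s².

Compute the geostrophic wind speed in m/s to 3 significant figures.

Coriolis parameter at 35°S:
f = 2Ω sin φ = 2 × 7.29×10⁻⁵ × sin 35° = 8.36×10⁻⁵ s⁻¹
Height gradient: |∂Z/∂n| = 120 m / 114000 m = 1.05×10⁻³
On a pressure surface, geostrophic balance gives V_g = (g/f)|∂Z/∂n|:
V_g = 9.81 × 1.05×10⁻³ / 8.36×10⁻⁵ = 123 m/s

123 m/s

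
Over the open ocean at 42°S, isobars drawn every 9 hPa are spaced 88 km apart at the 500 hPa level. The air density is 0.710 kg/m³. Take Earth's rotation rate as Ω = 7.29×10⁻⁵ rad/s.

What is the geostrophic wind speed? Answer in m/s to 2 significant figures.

Coriolis parameter at 42°S:
f = 2Ω sin φ = 2 × 7.29×10⁻⁵ × sin 42° = 9.76×10⁻⁵ s⁻¹
Pressure gradient: |∂P/∂n| = 900 Pa / 88000 m = 1.02×10⁻² Pa/m
Geostrophic balance (pressure-gradient force = Coriolis force):
V_g = (1/(fρ)) |∂P/∂n| = 1.02×10⁻² / (9.76×10⁻⁵ × 0.710) = 148 m/s

150 m/s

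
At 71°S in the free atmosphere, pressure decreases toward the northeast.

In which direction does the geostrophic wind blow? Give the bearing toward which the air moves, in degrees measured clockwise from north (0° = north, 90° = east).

The pressure-gradient force points toward the northeast (bearing 045°).
Geostrophic balance: in the Southern Hemisphere the Coriolis force deflects motion to the left, so the geostrophic wind blows 90° to the left of the pressure-gradient force (low pressure on the right).
Rotating 045° by 90° counterclockwise gives 315° — the wind blows toward the northwest.

315°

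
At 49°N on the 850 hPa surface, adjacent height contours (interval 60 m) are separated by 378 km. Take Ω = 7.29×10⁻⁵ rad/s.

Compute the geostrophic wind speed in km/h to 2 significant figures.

51 km/h

Coriolis parameter at 49°N:
f = 2Ω sin φ = 2 × 7.29×10⁻⁵ × sin 49° = 1.10×10⁻⁴ s⁻¹
Height gradient: |∂Z/∂n| = 60 m / 378000 m = 1.59×10⁻⁴
On a pressure surface, geostrophic balance gives V_g = (g/f)|∂Z/∂n|:
V_g = 9.81 × 1.59×10⁻⁴ / 1.10×10⁻⁴ = 14.2 m/s
Converting: 14.2 m/s × 3.6 = 51 km/h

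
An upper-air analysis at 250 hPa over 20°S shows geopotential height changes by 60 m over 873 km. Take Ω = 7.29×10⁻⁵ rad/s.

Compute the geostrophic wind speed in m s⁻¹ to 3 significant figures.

13.5 m s⁻¹

Coriolis parameter at 20°S:
f = 2Ω sin φ = 2 × 7.29×10⁻⁵ × sin 20° = 4.99×10⁻⁵ s⁻¹
Height gradient: |∂Z/∂n| = 60 m / 873000 m = 6.87×10⁻⁵
On a pressure surface, geostrophic balance gives V_g = (g/f)|∂Z/∂n|:
V_g = 9.81 × 6.87×10⁻⁵ / 4.99×10⁻⁵ = 13.5 m/s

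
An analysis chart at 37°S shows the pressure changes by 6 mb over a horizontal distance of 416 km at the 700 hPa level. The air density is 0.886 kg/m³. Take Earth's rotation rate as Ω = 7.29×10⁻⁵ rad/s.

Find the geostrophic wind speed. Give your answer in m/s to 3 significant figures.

18.6 m/s

Coriolis parameter at 37°S:
f = 2Ω sin φ = 2 × 7.29×10⁻⁵ × sin 37° = 8.77×10⁻⁵ s⁻¹
Pressure gradient: |∂P/∂n| = 600 Pa / 416000 m = 1.44×10⁻³ Pa/m
Geostrophic balance (pressure-gradient force = Coriolis force):
V_g = (1/(fρ)) |∂P/∂n| = 1.44×10⁻³ / (8.77×10⁻⁵ × 0.886) = 18.6 m/s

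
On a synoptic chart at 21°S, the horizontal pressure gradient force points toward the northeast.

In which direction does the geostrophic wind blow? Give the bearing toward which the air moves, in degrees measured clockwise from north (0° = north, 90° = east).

315°

The pressure-gradient force points toward the northeast (bearing 045°).
Geostrophic balance: in the Southern Hemisphere the Coriolis force deflects motion to the left, so the geostrophic wind blows 90° to the left of the pressure-gradient force (low pressure on the right).
Rotating 045° by 90° counterclockwise gives 315° — the wind blows toward the northwest.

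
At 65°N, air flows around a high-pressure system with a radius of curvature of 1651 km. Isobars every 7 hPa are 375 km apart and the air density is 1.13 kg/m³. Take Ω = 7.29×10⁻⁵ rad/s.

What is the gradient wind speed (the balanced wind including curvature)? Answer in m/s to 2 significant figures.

Coriolis parameter at 65°N:
f = 2Ω sin φ = 2 × 7.29×10⁻⁵ × sin 65° = 1.32×10⁻⁴ s⁻¹
Pressure gradient: |∂P/∂n| = 700 Pa / 375000 m = 1.87×10⁻³ Pa/m
Geostrophic speed: V_g = |∂P/∂n|/(fρ) = 1.87×10⁻³/(1.32×10⁻⁴ × 1.13) = 12.5 m/s
Around a high, pressure-gradient force acts outward with centrifugal, so Coriolis balances both:
fV = (1/ρ)|∂P/∂n| + V²/R  →  V² − fR·V + fR·V_g = 0
With fR = 1.32×10⁻⁴ × 1651×10³ m = 218 m/s:
V = [fR − √((fR)² − 4 fR V_g)]/2 = [218 − √(218² − 4×218×12.5)]/2 = 13.3 m/s
Supergeostrophic (V > V_g = 12.5 m/s), as expected around a high.

13 m/s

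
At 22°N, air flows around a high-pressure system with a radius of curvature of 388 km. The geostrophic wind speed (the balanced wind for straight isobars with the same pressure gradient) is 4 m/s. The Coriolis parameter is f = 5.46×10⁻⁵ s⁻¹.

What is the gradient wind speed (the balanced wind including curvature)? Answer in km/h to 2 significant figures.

19 km/h

Around a high, pressure-gradient force acts outward with centrifugal, so Coriolis balances both:
fV = (1/ρ)|∂P/∂n| + V²/R  →  V² − fR·V + fR·V_g = 0
With fR = 5.46×10⁻⁵ × 388×10³ m = 21.2 m/s:
V = [fR − √((fR)² − 4 fR V_g)]/2 = [21.2 − √(21.2² − 4×21.2×4)]/2 = 5.35 m/s
Supergeostrophic (V > V_g = 4 m/s), as expected around a high.
Converting: 5.35 m/s × 3.6 = 19 km/h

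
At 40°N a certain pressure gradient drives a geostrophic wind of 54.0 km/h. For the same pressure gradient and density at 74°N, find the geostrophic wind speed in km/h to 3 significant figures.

With the same pressure gradient and density, V_g ∝ 1/f ∝ 1/sin φ.
V₂ = V₁ · sin φ₁ / sin φ₂ = 54.0 × sin 40° / sin 74°
V₂ = 54.0 × 0.6428/0.9613 = 36.1 km/h

36.1 km/h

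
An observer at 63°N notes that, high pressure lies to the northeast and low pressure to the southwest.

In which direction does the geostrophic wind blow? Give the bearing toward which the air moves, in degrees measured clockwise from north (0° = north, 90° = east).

315°

The pressure-gradient force points toward the southwest (bearing 225°).
Geostrophic balance: in the Northern Hemisphere the Coriolis force deflects motion to the right, so the geostrophic wind blows 90° to the right of the pressure-gradient force (low pressure on the left).
Rotating 225° by 90° clockwise gives 315° — the wind blows toward the northwest.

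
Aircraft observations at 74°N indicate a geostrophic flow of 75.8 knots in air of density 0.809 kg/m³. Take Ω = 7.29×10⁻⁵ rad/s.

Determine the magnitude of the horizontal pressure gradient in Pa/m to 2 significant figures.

4.4×10⁻³ Pa/m

Coriolis parameter at 74°N:
f = 2Ω sin φ = 2 × 7.29×10⁻⁵ × sin 74° = 1.40×10⁻⁴ s⁻¹
Wind speed in SI: 75.8 knots = 39.0 m/s
Geostrophic balance rearranged: |∂P/∂n| = f ρ V_g
|∂P/∂n| = 1.40×10⁻⁴ × 0.809 × 39.0 = 4.42×10⁻³ Pa/m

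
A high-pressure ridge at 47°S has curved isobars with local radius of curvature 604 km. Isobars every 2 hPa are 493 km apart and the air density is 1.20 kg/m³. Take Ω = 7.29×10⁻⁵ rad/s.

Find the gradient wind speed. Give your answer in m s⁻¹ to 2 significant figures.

Coriolis parameter at 47°S:
f = 2Ω sin φ = 2 × 7.29×10⁻⁵ × sin 47° = 1.07×10⁻⁴ s⁻¹
Pressure gradient: |∂P/∂n| = 200 Pa / 493000 m = 4.06×10⁻⁴ Pa/m
Geostrophic speed: V_g = |∂P/∂n|/(fρ) = 4.06×10⁻⁴/(1.07×10⁻⁴ × 1.20) = 3.17 m/s
Around a high, pressure-gradient force acts outward with centrifugal, so Coriolis balances both:
fV = (1/ρ)|∂P/∂n| + V²/R  →  V² − fR·V + fR·V_g = 0
With fR = 1.07×10⁻⁴ × 604×10³ m = 64.4 m/s:
V = [fR − √((fR)² − 4 fR V_g)]/2 = [64.4 − √(64.4² − 4×64.4×3.17)]/2 = 3.34 m/s
Supergeostrophic (V > V_g = 3.17 m/s), as expected around a high.

3.3 m s⁻¹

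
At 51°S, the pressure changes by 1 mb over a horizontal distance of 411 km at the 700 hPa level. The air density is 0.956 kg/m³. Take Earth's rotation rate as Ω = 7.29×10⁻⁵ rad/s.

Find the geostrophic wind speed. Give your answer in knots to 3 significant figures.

Coriolis parameter at 51°S:
f = 2Ω sin φ = 2 × 7.29×10⁻⁵ × sin 51° = 1.13×10⁻⁴ s⁻¹
Pressure gradient: |∂P/∂n| = 100 Pa / 411000 m = 2.43×10⁻⁴ Pa/m
Geostrophic balance (pressure-gradient force = Coriolis force):
V_g = (1/(fρ)) |∂P/∂n| = 2.43×10⁻⁴ / (1.13×10⁻⁴ × 0.956) = 2.25 m/s
Converting: 2.25 m/s × 1.944 = 4.37 knots

4.37 knots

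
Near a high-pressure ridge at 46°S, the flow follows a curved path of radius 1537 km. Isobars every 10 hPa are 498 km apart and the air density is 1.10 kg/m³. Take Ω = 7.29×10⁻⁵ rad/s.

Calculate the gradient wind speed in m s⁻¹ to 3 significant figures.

Coriolis parameter at 46°S:
f = 2Ω sin φ = 2 × 7.29×10⁻⁵ × sin 46° = 1.05×10⁻⁴ s⁻¹
Pressure gradient: |∂P/∂n| = 1000 Pa / 498000 m = 2.01×10⁻³ Pa/m
Geostrophic speed: V_g = |∂P/∂n|/(fρ) = 2.01×10⁻³/(1.05×10⁻⁴ × 1.10) = 17.4 m/s
Around a high, pressure-gradient force acts outward with centrifugal, so Coriolis balances both:
fV = (1/ρ)|∂P/∂n| + V²/R  →  V² − fR·V + fR·V_g = 0
With fR = 1.05×10⁻⁴ × 1537×10³ m = 161 m/s:
V = [fR − √((fR)² − 4 fR V_g)]/2 = [161 − √(161² − 4×161×17.4)]/2 = 19.8 m/s
Supergeostrophic (V > V_g = 17.4 m/s), as expected around a high.

19.8 m s⁻¹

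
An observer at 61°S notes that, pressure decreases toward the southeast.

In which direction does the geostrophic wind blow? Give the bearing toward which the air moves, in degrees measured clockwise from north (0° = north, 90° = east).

The pressure-gradient force points toward the southeast (bearing 135°).
Geostrophic balance: in the Southern Hemisphere the Coriolis force deflects motion to the left, so the geostrophic wind blows 90° to the left of the pressure-gradient force (low pressure on the right).
Rotating 135° by 90° counterclockwise gives 045° — the wind blows toward the northeast.

045°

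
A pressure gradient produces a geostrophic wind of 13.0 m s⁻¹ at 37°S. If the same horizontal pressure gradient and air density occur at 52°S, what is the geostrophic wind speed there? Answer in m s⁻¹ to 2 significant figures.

With the same pressure gradient and density, V_g ∝ 1/f ∝ 1/sin φ.
V₂ = V₁ · sin φ₁ / sin φ₂ = 13.0 × sin 37° / sin 52°
V₂ = 13.0 × 0.6018/0.7880 = 9.9 m s⁻¹

9.9 m s⁻¹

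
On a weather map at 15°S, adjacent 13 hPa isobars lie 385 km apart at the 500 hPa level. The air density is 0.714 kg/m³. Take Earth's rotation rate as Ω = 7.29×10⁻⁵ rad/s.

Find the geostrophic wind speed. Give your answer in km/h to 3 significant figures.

Coriolis parameter at 15°S:
f = 2Ω sin φ = 2 × 7.29×10⁻⁵ × sin 15° = 3.77×10⁻⁵ s⁻¹
Pressure gradient: |∂P/∂n| = 1300 Pa / 385000 m = 3.38×10⁻³ Pa/m
Geostrophic balance (pressure-gradient force = Coriolis force):
V_g = (1/(fρ)) |∂P/∂n| = 3.38×10⁻³ / (3.77×10⁻⁵ × 0.714) = 125 m/s
Converting: 125 m/s × 3.6 = 451 km/h

451 km/h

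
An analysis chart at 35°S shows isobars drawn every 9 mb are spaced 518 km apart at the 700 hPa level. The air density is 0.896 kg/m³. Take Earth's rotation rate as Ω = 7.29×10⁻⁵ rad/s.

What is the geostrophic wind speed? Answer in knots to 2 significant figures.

Coriolis parameter at 35°S:
f = 2Ω sin φ = 2 × 7.29×10⁻⁵ × sin 35° = 8.36×10⁻⁵ s⁻¹
Pressure gradient: |∂P/∂n| = 900 Pa / 518000 m = 1.74×10⁻³ Pa/m
Geostrophic balance (pressure-gradient force = Coriolis force):
V_g = (1/(fρ)) |∂P/∂n| = 1.74×10⁻³ / (8.36×10⁻⁵ × 0.896) = 23.2 m/s
Converting: 23.2 m/s × 1.944 = 45 knots

45 knots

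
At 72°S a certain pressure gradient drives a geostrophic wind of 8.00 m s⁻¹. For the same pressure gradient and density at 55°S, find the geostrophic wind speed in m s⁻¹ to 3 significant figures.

With the same pressure gradient and density, V_g ∝ 1/f ∝ 1/sin φ.
V₂ = V₁ · sin φ₁ / sin φ₂ = 8.00 × sin 72° / sin 55°
V₂ = 8.00 × 0.9511/0.8192 = 9.29 m s⁻¹

9.29 m s⁻¹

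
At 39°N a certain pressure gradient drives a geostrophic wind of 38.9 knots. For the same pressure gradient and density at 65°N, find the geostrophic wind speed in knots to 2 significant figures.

With the same pressure gradient and density, V_g ∝ 1/f ∝ 1/sin φ.
V₂ = V₁ · sin φ₁ / sin φ₂ = 38.9 × sin 39° / sin 65°
V₂ = 38.9 × 0.6293/0.9063 = 27 knots

27 knots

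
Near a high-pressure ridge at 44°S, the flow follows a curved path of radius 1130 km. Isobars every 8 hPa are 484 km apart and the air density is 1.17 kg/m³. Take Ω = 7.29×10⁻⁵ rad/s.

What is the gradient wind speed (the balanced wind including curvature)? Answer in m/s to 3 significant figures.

Coriolis parameter at 44°S:
f = 2Ω sin φ = 2 × 7.29×10⁻⁵ × sin 44° = 1.01×10⁻⁴ s⁻¹
Pressure gradient: |∂P/∂n| = 800 Pa / 484000 m = 1.65×10⁻³ Pa/m
Geostrophic speed: V_g = |∂P/∂n|/(fρ) = 1.65×10⁻³/(1.01×10⁻⁴ × 1.17) = 13.9 m/s
Around a high, pressure-gradient force acts outward with centrifugal, so Coriolis balances both:
fV = (1/ρ)|∂P/∂n| + V²/R  →  V² − fR·V + fR·V_g = 0
With fR = 1.01×10⁻⁴ × 1130×10³ m = 114 m/s:
V = [fR − √((fR)² − 4 fR V_g)]/2 = [114 − √(114² − 4×114×13.9)]/2 = 16.3 m/s
Supergeostrophic (V > V_g = 13.9 m/s), as expected around a high.

16.3 m/s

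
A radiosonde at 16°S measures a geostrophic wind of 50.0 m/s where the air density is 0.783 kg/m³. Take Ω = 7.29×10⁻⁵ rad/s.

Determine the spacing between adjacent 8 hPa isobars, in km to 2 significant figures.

510 km

Coriolis parameter at 16°S:
f = 2Ω sin φ = 2 × 7.29×10⁻⁵ × sin 16° = 4.02×10⁻⁵ s⁻¹
Geostrophic balance rearranged: |∂P/∂n| = f ρ V_g
|∂P/∂n| = 4.02×10⁻⁵ × 0.783 × 50.0 = 1.57×10⁻³ Pa/m
Isobar spacing: Δn = ΔP/|∂P/∂n| = 800 Pa / 1.57×10⁻³ Pa/m = 508467 m ≈ 510 km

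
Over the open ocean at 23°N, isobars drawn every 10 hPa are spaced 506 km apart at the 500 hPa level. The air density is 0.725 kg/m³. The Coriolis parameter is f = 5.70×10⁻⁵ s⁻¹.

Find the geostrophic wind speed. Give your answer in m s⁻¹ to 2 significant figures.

Pressure gradient: |∂P/∂n| = 1000 Pa / 506000 m = 1.98×10⁻³ Pa/m
Geostrophic balance (pressure-gradient force = Coriolis force):
V_g = (1/(fρ)) |∂P/∂n| = 1.98×10⁻³ / (5.70×10⁻⁵ × 0.725) = 47.8 m/s

48 m s⁻¹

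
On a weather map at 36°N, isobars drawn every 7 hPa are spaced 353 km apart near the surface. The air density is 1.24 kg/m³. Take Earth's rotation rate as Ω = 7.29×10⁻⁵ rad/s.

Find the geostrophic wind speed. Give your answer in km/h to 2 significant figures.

Coriolis parameter at 36°N:
f = 2Ω sin φ = 2 × 7.29×10⁻⁵ × sin 36° = 8.57×10⁻⁵ s⁻¹
Pressure gradient: |∂P/∂n| = 700 Pa / 353000 m = 1.98×10⁻³ Pa/m
Geostrophic balance (pressure-gradient force = Coriolis force):
V_g = (1/(fρ)) |∂P/∂n| = 1.98×10⁻³ / (8.57×10⁻⁵ × 1.24) = 18.7 m/s
Converting: 18.7 m/s × 3.6 = 67 km/h

67 km/h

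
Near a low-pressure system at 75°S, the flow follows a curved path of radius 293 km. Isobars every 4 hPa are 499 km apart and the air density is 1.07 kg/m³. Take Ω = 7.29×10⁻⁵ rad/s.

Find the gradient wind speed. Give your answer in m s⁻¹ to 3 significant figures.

4.77 m s⁻¹

Coriolis parameter at 75°S:
f = 2Ω sin φ = 2 × 7.29×10⁻⁵ × sin 75° = 1.41×10⁻⁴ s⁻¹
Pressure gradient: |∂P/∂n| = 400 Pa / 499000 m = 8.02×10⁻⁴ Pa/m
Geostrophic speed: V_g = |∂P/∂n|/(fρ) = 8.02×10⁻⁴/(1.41×10⁻⁴ × 1.07) = 5.32 m/s
Around a low, centrifugal force acts outward with Coriolis, so pressure-gradient force balances both:
(1/ρ)|∂P/∂n| = fV + V²/R  →  V² + fR·V − fR·V_g = 0
With fR = 1.41×10⁻⁴ × 293×10³ m = 41.3 m/s:
V = [−fR + √((fR)² + 4 fR V_g)]/2 = [−41.3 + √(41.3² + 4×41.3×5.32)]/2 = 4.77 m/s
Subgeostrophic (V < V_g = 5.32 m/s), as expected around a low.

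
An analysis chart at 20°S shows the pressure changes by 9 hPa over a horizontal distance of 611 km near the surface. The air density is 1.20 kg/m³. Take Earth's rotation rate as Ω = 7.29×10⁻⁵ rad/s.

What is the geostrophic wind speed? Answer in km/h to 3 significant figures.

88.6 km/h

Coriolis parameter at 20°S:
f = 2Ω sin φ = 2 × 7.29×10⁻⁵ × sin 20° = 4.99×10⁻⁵ s⁻¹
Pressure gradient: |∂P/∂n| = 900 Pa / 611000 m = 1.47×10⁻³ Pa/m
Geostrophic balance (pressure-gradient force = Coriolis force):
V_g = (1/(fρ)) |∂P/∂n| = 1.47×10⁻³ / (4.99×10⁻⁵ × 1.20) = 24.6 m/s
Converting: 24.6 m/s × 3.6 = 88.6 km/h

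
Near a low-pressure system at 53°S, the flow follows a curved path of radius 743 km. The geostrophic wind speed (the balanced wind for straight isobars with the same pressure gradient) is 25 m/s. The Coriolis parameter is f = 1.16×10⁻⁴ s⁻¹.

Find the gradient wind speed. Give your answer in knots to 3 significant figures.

Around a low, centrifugal force acts outward with Coriolis, so pressure-gradient force balances both:
(1/ρ)|∂P/∂n| = fV + V²/R  →  V² + fR·V − fR·V_g = 0
With fR = 1.16×10⁻⁴ × 743×10³ m = 86.2 m/s:
V = [−fR + √((fR)² + 4 fR V_g)]/2 = [−86.2 + √(86.2² + 4×86.2×25)]/2 = 20.2 m/s
Subgeostrophic (V < V_g = 25 m/s), as expected around a low.
Converting: 20.2 m/s × 1.944 = 39.4 knots

39.4 knots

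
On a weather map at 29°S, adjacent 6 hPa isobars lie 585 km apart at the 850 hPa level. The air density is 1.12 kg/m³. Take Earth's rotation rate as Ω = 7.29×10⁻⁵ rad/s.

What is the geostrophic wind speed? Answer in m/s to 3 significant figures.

13.0 m/s

Coriolis parameter at 29°S:
f = 2Ω sin φ = 2 × 7.29×10⁻⁵ × sin 29° = 7.07×10⁻⁵ s⁻¹
Pressure gradient: |∂P/∂n| = 600 Pa / 585000 m = 1.03×10⁻³ Pa/m
Geostrophic balance (pressure-gradient force = Coriolis force):
V_g = (1/(fρ)) |∂P/∂n| = 1.03×10⁻³ / (7.07×10⁻⁵ × 1.12) = 13.0 m/s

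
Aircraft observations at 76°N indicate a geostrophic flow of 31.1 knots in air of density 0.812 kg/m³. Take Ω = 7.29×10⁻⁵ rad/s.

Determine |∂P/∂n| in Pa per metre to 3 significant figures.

1.84×10⁻³ Pa/m

Coriolis parameter at 76°N:
f = 2Ω sin φ = 2 × 7.29×10⁻⁵ × sin 76° = 1.41×10⁻⁴ s⁻¹
Wind speed in SI: 31.1 knots = 16.0 m/s
Geostrophic balance rearranged: |∂P/∂n| = f ρ V_g
|∂P/∂n| = 1.41×10⁻⁴ × 0.812 × 16.0 = 1.84×10⁻³ Pa/m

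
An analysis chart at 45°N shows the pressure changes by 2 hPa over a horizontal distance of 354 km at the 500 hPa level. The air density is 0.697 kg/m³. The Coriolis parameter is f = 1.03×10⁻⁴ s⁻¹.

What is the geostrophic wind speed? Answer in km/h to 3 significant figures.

Pressure gradient: |∂P/∂n| = 200 Pa / 354000 m = 5.65×10⁻⁴ Pa/m
Geostrophic balance (pressure-gradient force = Coriolis force):
V_g = (1/(fρ)) |∂P/∂n| = 5.65×10⁻⁴ / (1.03×10⁻⁴ × 0.697) = 7.87 m/s
Converting: 7.87 m/s × 3.6 = 28.3 km/h

28.3 km/h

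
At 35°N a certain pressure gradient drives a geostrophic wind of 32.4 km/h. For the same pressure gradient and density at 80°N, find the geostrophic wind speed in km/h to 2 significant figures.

19 km/h

With the same pressure gradient and density, V_g ∝ 1/f ∝ 1/sin φ.
V₂ = V₁ · sin φ₁ / sin φ₂ = 32.4 × sin 35° / sin 80°
V₂ = 32.4 × 0.5736/0.9848 = 19 km/h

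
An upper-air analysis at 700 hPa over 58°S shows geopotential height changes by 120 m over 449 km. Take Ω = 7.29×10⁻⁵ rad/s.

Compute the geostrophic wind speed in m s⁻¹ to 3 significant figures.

Coriolis parameter at 58°S:
f = 2Ω sin φ = 2 × 7.29×10⁻⁵ × sin 58° = 1.24×10⁻⁴ s⁻¹
Height gradient: |∂Z/∂n| = 120 m / 449000 m = 2.67×10⁻⁴
On a pressure surface, geostrophic balance gives V_g = (g/f)|∂Z/∂n|:
V_g = 9.81 × 2.67×10⁻⁴ / 1.24×10⁻⁴ = 21.2 m/s

21.2 m s⁻¹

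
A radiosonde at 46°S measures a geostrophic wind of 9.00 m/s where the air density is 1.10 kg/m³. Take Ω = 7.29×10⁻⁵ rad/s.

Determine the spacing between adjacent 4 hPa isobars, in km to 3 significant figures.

Coriolis parameter at 46°S:
f = 2Ω sin φ = 2 × 7.29×10⁻⁵ × sin 46° = 1.05×10⁻⁴ s⁻¹
Geostrophic balance rearranged: |∂P/∂n| = f ρ V_g
|∂P/∂n| = 1.05×10⁻⁴ × 1.10 × 9.00 = 1.04×10⁻³ Pa/m
Isobar spacing: Δn = ΔP/|∂P/∂n| = 400 Pa / 1.04×10⁻³ Pa/m = 385242 m ≈ 385 km

385 km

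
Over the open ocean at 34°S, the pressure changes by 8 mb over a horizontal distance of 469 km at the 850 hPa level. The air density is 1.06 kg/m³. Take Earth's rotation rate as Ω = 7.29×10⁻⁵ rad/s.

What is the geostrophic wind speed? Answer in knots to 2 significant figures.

38 knots

Coriolis parameter at 34°S:
f = 2Ω sin φ = 2 × 7.29×10⁻⁵ × sin 34° = 8.15×10⁻⁵ s⁻¹
Pressure gradient: |∂P/∂n| = 800 Pa / 469000 m = 1.71×10⁻³ Pa/m
Geostrophic balance (pressure-gradient force = Coriolis force):
V_g = (1/(fρ)) |∂P/∂n| = 1.71×10⁻³ / (8.15×10⁻⁵ × 1.06) = 19.7 m/s
Converting: 19.7 m/s × 1.944 = 38 knots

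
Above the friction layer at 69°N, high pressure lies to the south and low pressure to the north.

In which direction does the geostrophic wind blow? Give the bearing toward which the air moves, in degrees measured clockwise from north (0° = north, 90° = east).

090°

The pressure-gradient force points toward the north (bearing 000°).
Geostrophic balance: in the Northern Hemisphere the Coriolis force deflects motion to the right, so the geostrophic wind blows 90° to the right of the pressure-gradient force (low pressure on the left).
Rotating 000° by 90° clockwise gives 090° — the wind blows toward the east.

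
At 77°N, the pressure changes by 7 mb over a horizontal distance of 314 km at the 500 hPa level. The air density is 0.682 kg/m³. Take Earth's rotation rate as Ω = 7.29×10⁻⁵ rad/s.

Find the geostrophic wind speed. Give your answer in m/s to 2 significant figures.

Coriolis parameter at 77°N:
f = 2Ω sin φ = 2 × 7.29×10⁻⁵ × sin 77° = 1.42×10⁻⁴ s⁻¹
Pressure gradient: |∂P/∂n| = 700 Pa / 314000 m = 2.23×10⁻³ Pa/m
Geostrophic balance (pressure-gradient force = Coriolis force):
V_g = (1/(fρ)) |∂P/∂n| = 2.23×10⁻³ / (1.42×10⁻⁴ × 0.682) = 23.0 m/s

23 m/s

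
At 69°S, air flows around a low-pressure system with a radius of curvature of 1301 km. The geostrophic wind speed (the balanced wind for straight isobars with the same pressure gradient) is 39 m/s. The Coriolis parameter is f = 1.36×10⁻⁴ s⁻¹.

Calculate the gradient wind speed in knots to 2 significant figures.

Around a low, centrifugal force acts outward with Coriolis, so pressure-gradient force balances both:
(1/ρ)|∂P/∂n| = fV + V²/R  →  V² + fR·V − fR·V_g = 0
With fR = 1.36×10⁻⁴ × 1301×10³ m = 177 m/s:
V = [−fR + √((fR)² + 4 fR V_g)]/2 = [−177 + √(177² + 4×177×39)]/2 = 32.9 m/s
Subgeostrophic (V < V_g = 39 m/s), as expected around a low.
Converting: 32.9 m/s × 1.944 = 64 knots

64 knots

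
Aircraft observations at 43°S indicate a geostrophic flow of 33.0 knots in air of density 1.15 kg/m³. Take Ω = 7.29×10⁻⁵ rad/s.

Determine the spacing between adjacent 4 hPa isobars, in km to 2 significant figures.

Coriolis parameter at 43°S:
f = 2Ω sin φ = 2 × 7.29×10⁻⁵ × sin 43° = 9.94×10⁻⁵ s⁻¹
Wind speed in SI: 33.0 knots = 17.0 m/s
Geostrophic balance rearranged: |∂P/∂n| = f ρ V_g
|∂P/∂n| = 9.94×10⁻⁵ × 1.15 × 17.0 = 1.94×10⁻³ Pa/m
Isobar spacing: Δn = ΔP/|∂P/∂n| = 400 Pa / 1.94×10⁻³ Pa/m = 206048 m ≈ 210 km

210 km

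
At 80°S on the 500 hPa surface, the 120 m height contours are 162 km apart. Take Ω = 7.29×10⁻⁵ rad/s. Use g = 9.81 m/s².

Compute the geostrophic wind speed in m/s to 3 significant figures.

50.6 m/s

Coriolis parameter at 80°S:
f = 2Ω sin φ = 2 × 7.29×10⁻⁵ × sin 80° = 1.44×10⁻⁴ s⁻¹
Height gradient: |∂Z/∂n| = 120 m / 162000 m = 7.41×10⁻⁴
On a pressure surface, geostrophic balance gives V_g = (g/f)|∂Z/∂n|:
V_g = 9.81 × 7.41×10⁻⁴ / 1.44×10⁻⁴ = 50.6 m/s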